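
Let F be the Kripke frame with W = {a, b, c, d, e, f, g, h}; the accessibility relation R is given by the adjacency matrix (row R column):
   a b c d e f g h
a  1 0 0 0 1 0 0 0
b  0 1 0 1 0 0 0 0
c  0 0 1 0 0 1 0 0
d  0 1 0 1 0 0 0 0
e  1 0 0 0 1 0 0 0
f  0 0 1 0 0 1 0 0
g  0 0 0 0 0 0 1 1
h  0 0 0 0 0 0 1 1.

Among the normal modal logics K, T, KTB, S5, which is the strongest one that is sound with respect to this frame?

Reflexive (axiom T): yes — every world is R-related to itself.
Symmetric (axiom B): yes — every pair in R has its reverse in R.
Euclidean (axiom 5): yes — any two successors of a common world are R-related.
So F validates K, T, KTB, S5. The strongest is S5.

S5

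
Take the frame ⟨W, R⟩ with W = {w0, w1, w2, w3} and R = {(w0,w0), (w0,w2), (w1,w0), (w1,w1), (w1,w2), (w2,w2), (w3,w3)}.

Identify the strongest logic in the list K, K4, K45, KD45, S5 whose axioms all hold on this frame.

Transitive (axiom 4): yes — every two-step R-path is closed by a direct edge.
Euclidean (axiom 5): no — w1 R w2 and w1 R w0, but not w2 R w0.
Serial (axiom D): yes — every world has a successor (e.g. w0 R w0).
Reflexive (axiom T): yes — every world is R-related to itself.
So F validates K, K4; K45 would additionally require R to be Euclidean. The strongest is K4.

K4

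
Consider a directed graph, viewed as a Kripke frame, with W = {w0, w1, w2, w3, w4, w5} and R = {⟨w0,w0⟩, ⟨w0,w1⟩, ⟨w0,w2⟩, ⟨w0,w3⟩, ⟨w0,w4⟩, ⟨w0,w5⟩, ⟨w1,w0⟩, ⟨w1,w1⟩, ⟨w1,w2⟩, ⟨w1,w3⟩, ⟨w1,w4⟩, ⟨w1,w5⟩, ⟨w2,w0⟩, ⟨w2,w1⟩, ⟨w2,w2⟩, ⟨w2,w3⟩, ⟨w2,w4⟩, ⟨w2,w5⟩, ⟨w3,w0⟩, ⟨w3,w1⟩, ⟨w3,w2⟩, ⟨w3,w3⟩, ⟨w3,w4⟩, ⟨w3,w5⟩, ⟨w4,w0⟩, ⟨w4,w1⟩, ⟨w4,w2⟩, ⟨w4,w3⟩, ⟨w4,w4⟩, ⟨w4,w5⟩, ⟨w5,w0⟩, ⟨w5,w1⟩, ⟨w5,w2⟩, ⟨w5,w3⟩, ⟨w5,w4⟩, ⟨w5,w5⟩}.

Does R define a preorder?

Reflexive: yes — every world is R-related to itself.
Transitive: yes — every two-step R-path is closed by a direct edge.
So R is a preorder.

Yes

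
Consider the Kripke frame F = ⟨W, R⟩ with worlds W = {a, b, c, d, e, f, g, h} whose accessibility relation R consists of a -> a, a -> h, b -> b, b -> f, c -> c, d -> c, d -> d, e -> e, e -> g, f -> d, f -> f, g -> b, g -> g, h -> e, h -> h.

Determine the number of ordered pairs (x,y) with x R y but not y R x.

7

Enumerating: (a,h), (b,f), (d,c), (e,g), (f,d), (g,b), (h,e).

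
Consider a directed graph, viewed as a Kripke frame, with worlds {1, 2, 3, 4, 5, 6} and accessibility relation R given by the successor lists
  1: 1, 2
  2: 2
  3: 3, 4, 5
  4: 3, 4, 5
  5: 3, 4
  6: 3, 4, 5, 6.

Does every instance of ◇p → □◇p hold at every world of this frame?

No

Axiom 5 corresponds to the accessibility relation being Euclidean.
Euclidean: no — 1 R 2 and 1 R 1, but not 2 R 1.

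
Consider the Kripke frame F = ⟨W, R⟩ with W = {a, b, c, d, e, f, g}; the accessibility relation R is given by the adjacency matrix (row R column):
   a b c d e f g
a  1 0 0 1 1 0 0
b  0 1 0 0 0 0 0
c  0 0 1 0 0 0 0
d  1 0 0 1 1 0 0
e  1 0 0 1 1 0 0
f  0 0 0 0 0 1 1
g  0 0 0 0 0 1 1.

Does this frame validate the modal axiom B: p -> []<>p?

Axiom B corresponds to the accessibility relation being symmetric.
Symmetric: yes — every pair in R has its reverse in R.

Yes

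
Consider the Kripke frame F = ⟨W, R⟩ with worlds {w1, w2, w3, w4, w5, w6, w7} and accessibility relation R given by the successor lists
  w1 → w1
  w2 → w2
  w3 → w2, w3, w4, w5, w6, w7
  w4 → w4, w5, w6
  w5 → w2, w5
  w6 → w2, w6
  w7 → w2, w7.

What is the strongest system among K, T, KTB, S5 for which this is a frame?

Reflexive (axiom T): yes — every world is R-related to itself.
Symmetric (axiom B): no — w3 R w2 but not w2 R w3.
Euclidean (axiom 5): no — w3 R w2 and w3 R w4, but not w2 R w4.
So F validates K, T; KTB would additionally require R to be symmetric. The strongest is T.

T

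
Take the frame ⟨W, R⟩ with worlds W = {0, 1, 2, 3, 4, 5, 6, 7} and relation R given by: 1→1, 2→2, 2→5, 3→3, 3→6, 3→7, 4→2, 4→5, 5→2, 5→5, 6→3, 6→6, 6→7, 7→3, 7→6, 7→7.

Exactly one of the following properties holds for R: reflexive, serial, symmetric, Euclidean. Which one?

Reflexive: no — 0 is not related to itself.
Serial: no — 0 has no R-successor.
Symmetric: no — 4 R 2 but not 2 R 4.
Euclidean: yes — any two successors of a common world are R-related.
Only Euclidean holds.

Euclidean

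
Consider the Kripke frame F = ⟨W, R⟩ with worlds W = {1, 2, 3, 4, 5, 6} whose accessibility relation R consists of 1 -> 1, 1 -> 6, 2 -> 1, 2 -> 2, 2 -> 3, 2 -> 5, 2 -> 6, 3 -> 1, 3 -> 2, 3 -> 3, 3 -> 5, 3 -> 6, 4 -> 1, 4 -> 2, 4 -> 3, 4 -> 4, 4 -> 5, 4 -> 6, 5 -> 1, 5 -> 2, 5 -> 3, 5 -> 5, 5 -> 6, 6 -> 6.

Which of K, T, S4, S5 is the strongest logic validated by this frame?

S4

Reflexive (axiom T): yes — every world is R-related to itself.
Transitive (axiom 4): yes — every two-step R-path is closed by a direct edge.
Euclidean (axiom 5): no — 2 R 1 and 2 R 3, but not 1 R 3.
So F validates K, T, S4; S5 would additionally require R to be Euclidean. The strongest is S4.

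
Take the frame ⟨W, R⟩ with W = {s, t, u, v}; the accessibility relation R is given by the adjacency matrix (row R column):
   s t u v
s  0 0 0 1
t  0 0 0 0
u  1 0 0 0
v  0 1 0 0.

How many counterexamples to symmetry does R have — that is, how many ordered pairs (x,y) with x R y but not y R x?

3

Enumerating: (s,v), (u,s), (v,t).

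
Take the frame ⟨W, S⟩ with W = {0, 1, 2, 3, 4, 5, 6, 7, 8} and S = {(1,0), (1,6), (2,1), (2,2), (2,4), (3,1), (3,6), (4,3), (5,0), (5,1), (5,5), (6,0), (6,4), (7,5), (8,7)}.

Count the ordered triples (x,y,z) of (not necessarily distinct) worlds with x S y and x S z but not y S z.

Enumerating: (1,0,0), (1,0,6), (1,6,6), (2,1,1), (2,1,2), (2,1,4), (2,4,1), (2,4,2), (2,4,4), (3,1,1), (3,6,1), (3,6,6), … and 11 more.
Total: 23.

23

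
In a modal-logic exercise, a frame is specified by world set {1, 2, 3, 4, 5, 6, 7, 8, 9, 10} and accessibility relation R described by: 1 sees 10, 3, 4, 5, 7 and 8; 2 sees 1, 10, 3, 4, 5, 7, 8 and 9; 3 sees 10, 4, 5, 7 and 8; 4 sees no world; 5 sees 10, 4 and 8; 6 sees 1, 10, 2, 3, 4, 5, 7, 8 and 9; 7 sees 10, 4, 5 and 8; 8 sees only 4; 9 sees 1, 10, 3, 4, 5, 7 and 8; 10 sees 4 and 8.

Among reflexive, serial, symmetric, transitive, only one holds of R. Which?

Reflexive: no — 1 is not related to itself.
Serial: no — 4 has no R-successor.
Symmetric: no — 1 R 10 but not 10 R 1.
Transitive: yes — every two-step R-path is closed by a direct edge.
Only transitive holds.

transitive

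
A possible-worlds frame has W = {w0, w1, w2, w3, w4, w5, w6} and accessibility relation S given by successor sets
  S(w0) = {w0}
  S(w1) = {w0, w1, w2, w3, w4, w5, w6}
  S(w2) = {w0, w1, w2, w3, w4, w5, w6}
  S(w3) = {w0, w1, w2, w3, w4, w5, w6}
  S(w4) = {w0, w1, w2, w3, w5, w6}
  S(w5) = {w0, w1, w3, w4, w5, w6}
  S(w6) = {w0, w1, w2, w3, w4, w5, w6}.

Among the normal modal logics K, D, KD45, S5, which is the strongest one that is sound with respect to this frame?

Serial (axiom D): yes — every world has a successor (e.g. w0 S w0).
Euclidean (axiom 5): no — w1 S w0 and w1 S w2, but not w0 S w2.
Transitive (axiom 4): no — w5 S w1 and w1 S w2, but not w5 S w2.
Reflexive (axiom T): no — w4 is not related to itself.
So F validates K, D; KD45 would additionally require S to be Euclidean and transitive. The strongest is D.

D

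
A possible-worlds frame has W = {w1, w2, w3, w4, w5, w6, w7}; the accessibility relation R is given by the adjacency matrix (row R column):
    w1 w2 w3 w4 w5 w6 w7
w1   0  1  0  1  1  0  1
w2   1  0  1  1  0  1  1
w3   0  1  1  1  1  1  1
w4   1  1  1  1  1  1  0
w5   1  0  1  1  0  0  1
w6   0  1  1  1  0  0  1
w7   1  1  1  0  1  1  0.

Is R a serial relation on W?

Yes

Serial: yes — every world has a successor (e.g. w1 R w2).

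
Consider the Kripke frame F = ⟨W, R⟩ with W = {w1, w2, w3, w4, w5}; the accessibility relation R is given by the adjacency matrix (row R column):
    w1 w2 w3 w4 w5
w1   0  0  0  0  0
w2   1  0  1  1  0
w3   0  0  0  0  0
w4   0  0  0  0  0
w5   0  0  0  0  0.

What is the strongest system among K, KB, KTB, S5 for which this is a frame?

Symmetric (axiom B): no — w2 R w1 but not w1 R w2.
Reflexive (axiom T): no — w1 is not related to itself.
Euclidean (axiom 5): no — w2 R w1 and w2 R w3, but not w1 R w3.
So F validates K; KB would additionally require R to be symmetric. The strongest is K.

K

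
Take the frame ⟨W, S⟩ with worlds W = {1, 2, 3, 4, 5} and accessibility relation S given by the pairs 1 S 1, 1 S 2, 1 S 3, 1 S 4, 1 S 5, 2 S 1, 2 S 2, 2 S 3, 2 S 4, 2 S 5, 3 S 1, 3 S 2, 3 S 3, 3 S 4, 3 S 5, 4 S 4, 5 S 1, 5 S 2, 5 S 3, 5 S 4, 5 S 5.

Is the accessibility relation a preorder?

Reflexive: yes — every world is S-related to itself.
Transitive: yes — every two-step S-path is closed by a direct edge.
So S is a preorder.

Yes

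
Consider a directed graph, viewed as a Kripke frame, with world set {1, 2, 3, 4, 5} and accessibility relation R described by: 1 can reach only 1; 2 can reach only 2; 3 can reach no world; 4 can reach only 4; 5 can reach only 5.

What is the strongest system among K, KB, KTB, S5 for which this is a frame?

KB

Symmetric (axiom B): yes — every pair in R has its reverse in R.
Reflexive (axiom T): no — 3 is not related to itself.
Euclidean (axiom 5): yes — any two successors of a common world are R-related.
So F validates K, KB; KTB would additionally require R to be reflexive. The strongest is KB.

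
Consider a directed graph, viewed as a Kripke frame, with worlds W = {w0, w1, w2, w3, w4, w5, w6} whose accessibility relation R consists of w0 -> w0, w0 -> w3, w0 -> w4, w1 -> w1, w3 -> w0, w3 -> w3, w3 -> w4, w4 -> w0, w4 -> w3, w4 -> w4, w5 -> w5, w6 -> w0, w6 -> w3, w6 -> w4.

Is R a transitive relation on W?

Yes

Transitive: yes — every two-step R-path is closed by a direct edge.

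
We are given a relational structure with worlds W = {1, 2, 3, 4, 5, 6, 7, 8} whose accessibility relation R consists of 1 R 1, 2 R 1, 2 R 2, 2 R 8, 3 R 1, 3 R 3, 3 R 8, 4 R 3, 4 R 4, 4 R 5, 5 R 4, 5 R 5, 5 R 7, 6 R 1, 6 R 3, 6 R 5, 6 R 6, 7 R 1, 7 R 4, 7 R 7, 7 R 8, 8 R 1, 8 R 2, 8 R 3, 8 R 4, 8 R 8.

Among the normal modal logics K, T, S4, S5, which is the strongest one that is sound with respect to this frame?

T

Reflexive (axiom T): yes — every world is R-related to itself.
Transitive (axiom 4): no — 2 R 8 and 8 R 3, but not 2 R 3.
Euclidean (axiom 5): no — 2 R 1 and 2 R 8, but not 1 R 8.
So F validates K, T; S4 would additionally require R to be transitive. The strongest is T.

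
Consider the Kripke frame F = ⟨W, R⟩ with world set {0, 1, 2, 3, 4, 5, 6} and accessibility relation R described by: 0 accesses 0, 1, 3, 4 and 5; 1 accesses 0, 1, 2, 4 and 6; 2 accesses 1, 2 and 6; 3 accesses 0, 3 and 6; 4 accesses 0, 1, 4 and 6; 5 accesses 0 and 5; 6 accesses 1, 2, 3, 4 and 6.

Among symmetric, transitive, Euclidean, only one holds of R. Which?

Symmetric: yes — every pair in R has its reverse in R.
Transitive: no — 0 R 1 and 1 R 2, but not 0 R 2.
Euclidean: no — 0 R 1 and 0 R 3, but not 1 R 3.
Only symmetric holds.

symmetric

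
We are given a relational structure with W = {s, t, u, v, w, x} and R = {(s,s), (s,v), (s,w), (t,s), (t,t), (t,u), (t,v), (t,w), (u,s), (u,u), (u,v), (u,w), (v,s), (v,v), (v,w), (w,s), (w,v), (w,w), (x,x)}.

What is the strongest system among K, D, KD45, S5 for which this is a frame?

Serial (axiom D): yes — every world has a successor (e.g. s R s).
Euclidean (axiom 5): no — t R s and t R u, but not s R u.
Transitive (axiom 4): yes — every two-step R-path is closed by a direct edge.
Reflexive (axiom T): yes — every world is R-related to itself.
So F validates K, D; KD45 would additionally require R to be Euclidean. The strongest is D.

D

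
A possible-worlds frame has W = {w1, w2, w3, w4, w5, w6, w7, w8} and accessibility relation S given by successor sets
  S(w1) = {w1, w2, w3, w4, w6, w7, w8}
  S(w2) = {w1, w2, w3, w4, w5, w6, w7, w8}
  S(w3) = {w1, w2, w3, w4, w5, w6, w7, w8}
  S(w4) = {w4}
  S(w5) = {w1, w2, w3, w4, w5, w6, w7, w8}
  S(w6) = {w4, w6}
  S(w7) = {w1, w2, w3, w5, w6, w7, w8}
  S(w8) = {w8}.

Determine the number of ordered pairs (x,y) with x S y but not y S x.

Enumerating: (w1,w4), (w1,w6), (w1,w8), (w2,w4), (w2,w6), (w2,w8), (w3,w4), (w3,w6), (w3,w8), (w5,w1), (w5,w4), (w5,w6), (w5,w8), (w6,w4), (w7,w6), (w7,w8).

16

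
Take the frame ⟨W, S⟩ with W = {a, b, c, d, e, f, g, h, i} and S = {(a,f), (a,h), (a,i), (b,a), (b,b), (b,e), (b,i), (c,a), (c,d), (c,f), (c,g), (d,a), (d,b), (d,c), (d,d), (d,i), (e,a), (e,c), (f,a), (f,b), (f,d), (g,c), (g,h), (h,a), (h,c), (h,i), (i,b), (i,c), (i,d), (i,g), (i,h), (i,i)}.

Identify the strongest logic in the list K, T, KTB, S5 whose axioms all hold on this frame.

Reflexive (axiom T): no — a is not related to itself.
Symmetric (axiom B): no — a S i but not i S a.
Euclidean (axiom 5): no — a S f and a S h, but not f S h.
So F validates K; T would additionally require S to be reflexive. The strongest is K.

K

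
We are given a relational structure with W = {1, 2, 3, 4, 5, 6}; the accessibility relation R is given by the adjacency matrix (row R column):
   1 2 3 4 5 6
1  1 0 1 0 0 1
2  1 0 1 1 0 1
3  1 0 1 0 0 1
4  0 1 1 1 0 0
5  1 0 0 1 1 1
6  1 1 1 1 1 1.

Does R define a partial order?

No

Reflexive: no — 2 is not related to itself.
Transitive: no — 1 R 6 and 6 R 2, but not 1 R 2.
Antisymmetric: no — 1 R 3 and 3 R 1 with 1 ≠ 3.
So R is not a partial order.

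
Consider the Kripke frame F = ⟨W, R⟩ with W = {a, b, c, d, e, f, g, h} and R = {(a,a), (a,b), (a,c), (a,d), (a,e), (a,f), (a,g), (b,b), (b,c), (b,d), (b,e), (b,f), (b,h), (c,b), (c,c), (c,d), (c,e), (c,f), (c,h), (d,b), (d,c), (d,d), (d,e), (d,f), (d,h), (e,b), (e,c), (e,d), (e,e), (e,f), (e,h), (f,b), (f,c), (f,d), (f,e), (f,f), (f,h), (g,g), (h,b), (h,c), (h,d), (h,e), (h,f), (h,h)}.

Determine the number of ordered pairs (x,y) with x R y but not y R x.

6

Enumerating: (a,b), (a,c), (a,d), (a,e), (a,f), (a,g).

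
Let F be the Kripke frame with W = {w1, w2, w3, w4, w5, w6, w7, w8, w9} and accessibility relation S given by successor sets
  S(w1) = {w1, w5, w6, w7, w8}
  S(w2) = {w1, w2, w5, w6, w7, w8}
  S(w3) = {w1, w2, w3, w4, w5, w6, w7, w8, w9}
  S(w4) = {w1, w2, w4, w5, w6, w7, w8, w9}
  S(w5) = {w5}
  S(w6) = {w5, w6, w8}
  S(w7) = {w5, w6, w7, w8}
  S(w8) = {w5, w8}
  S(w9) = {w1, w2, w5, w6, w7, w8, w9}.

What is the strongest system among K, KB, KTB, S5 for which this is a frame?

K

Symmetric (axiom B): no — w1 S w5 but not w5 S w1.
Reflexive (axiom T): yes — every world is S-related to itself.
Euclidean (axiom 5): no — w1 S w5 and w1 S w6, but not w5 S w6.
So F validates K; KB would additionally require S to be symmetric. The strongest is K.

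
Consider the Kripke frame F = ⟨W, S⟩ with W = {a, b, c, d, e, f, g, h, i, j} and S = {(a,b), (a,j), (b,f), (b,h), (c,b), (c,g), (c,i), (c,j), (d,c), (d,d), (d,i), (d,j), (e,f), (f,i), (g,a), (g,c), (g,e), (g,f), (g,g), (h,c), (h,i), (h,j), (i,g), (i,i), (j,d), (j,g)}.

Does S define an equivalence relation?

No

Reflexive: no — a is not related to itself.
Symmetric: no — a S b but not b S a.
Transitive: no — a S b and b S f, but not a S f.
So S is not an equivalence relation.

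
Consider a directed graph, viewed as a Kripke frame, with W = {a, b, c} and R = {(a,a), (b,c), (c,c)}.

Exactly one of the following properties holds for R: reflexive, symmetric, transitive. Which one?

transitive

Reflexive: no — b is not related to itself.
Symmetric: no — b R c but not c R b.
Transitive: yes — every two-step R-path is closed by a direct edge.
Only transitive holds.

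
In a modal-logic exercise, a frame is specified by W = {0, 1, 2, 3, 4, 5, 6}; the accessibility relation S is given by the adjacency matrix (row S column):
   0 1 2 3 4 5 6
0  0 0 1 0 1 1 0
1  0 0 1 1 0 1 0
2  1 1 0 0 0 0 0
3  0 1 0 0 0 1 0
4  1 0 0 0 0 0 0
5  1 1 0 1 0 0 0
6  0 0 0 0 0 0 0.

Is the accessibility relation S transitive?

No

Transitive: no — 0 S 2 and 2 S 1, but not 0 S 1.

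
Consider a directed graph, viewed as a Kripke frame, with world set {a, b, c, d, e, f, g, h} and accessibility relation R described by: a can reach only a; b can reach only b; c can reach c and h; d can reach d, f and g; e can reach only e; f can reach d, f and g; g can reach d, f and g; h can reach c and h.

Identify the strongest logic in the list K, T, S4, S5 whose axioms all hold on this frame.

S5

Reflexive (axiom T): yes — every world is R-related to itself.
Transitive (axiom 4): yes — every two-step R-path is closed by a direct edge.
Euclidean (axiom 5): yes — any two successors of a common world are R-related.
So F validates K, T, S4, S5. The strongest is S5.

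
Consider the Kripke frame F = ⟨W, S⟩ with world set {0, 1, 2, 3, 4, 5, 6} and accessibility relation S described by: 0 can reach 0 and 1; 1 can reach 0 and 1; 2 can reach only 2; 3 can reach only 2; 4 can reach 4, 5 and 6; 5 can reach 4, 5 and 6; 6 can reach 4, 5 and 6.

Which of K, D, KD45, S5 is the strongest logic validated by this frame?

Serial (axiom D): yes — every world has a successor (e.g. 0 S 0).
Euclidean (axiom 5): yes — any two successors of a common world are S-related.
Transitive (axiom 4): yes — every two-step S-path is closed by a direct edge.
Reflexive (axiom T): no — 3 is not related to itself.
So F validates K, D, KD45; S5 would additionally require S to be reflexive. The strongest is KD45.

KD45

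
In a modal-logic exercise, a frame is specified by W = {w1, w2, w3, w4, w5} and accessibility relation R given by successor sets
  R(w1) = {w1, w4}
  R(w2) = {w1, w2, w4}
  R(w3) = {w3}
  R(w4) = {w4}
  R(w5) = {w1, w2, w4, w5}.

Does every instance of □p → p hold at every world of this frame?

Yes

By correspondence theory, T is valid on a frame iff R is reflexive.
Reflexive: yes — every world is R-related to itself.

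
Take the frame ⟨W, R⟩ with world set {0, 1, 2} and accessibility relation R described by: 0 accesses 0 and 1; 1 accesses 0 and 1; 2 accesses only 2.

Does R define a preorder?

Reflexive: yes — every world is R-related to itself.
Transitive: yes — every two-step R-path is closed by a direct edge.
So R is a preorder.

Yes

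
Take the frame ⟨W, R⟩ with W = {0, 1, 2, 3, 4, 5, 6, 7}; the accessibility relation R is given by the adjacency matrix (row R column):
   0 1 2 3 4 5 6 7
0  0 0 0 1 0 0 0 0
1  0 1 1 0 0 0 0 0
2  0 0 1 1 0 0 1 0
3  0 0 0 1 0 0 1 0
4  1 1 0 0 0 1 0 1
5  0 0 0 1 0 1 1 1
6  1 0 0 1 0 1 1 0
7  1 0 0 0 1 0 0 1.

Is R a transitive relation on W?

No

Transitive: no — 0 R 3 and 3 R 6, but not 0 R 6.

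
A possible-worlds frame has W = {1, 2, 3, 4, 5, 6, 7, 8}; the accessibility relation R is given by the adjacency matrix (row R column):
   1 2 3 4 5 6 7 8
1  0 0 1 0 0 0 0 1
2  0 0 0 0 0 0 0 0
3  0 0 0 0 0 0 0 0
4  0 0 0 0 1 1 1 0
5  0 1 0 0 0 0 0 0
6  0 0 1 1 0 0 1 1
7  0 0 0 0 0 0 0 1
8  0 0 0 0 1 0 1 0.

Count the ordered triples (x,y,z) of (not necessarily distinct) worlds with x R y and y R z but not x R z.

14

Enumerating: (1,8,5), (1,8,7), (4,5,2), (4,6,3), (4,6,4), (4,6,8), (4,7,8), (6,4,5), (6,4,6), (6,8,5), (7,8,5), (7,8,7), (8,5,2), (8,7,8).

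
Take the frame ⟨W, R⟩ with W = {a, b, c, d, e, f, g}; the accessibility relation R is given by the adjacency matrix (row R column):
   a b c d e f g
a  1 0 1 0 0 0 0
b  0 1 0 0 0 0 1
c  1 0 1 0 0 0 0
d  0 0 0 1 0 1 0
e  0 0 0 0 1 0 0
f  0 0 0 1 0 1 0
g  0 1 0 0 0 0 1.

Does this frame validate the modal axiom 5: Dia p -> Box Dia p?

Axiom 5 corresponds to the accessibility relation being Euclidean.
Euclidean: yes — any two successors of a common world are R-related.

Yes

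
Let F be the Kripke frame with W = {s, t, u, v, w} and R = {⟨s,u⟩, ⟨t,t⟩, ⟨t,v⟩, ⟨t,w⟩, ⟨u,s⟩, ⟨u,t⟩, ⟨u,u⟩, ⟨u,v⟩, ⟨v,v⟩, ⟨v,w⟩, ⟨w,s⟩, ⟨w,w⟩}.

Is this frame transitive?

Transitive: no — s R u and u R t, but not s R t.

No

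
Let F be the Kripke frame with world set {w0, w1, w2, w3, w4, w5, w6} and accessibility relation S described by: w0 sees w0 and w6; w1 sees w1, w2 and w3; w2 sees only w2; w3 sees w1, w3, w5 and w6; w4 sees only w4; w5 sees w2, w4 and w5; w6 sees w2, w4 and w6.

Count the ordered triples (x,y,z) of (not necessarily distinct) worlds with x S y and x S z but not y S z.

Enumerating: (w0,w6,w0), (w1,w2,w1), (w1,w2,w3), (w1,w3,w2), (w3,w1,w5), (w3,w1,w6), (w3,w5,w1), (w3,w5,w3), (w3,w5,w6), (w3,w6,w1), (w3,w6,w3), (w3,w6,w5), … and 8 more.
Total: 20.

20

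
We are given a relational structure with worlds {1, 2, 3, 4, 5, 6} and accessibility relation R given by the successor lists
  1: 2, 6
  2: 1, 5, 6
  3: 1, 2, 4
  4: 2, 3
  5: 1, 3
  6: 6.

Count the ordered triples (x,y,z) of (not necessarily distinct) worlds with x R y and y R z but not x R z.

17

Enumerating: (1,2,1), (1,2,5), (2,1,2), (2,5,3), (3,1,6), (3,2,5), (3,2,6), (3,4,3), (4,2,1), (4,2,5), (4,2,6), (4,3,1), (4,3,4), (5,1,2), (5,1,6), (5,3,2), (5,3,4).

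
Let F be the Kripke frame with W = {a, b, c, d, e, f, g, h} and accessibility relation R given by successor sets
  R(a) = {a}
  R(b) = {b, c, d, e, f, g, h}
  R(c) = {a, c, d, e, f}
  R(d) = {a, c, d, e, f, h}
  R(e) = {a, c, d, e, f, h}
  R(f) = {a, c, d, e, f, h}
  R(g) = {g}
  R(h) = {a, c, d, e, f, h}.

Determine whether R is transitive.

Transitive: no — b R c and c R a, but not b R a.

No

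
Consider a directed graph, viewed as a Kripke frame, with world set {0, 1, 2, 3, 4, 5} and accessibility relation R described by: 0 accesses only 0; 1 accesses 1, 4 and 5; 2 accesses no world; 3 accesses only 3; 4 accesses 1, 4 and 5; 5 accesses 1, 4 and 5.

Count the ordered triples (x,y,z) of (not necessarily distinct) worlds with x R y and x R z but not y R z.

R is Euclidean; there are no such tuples.

0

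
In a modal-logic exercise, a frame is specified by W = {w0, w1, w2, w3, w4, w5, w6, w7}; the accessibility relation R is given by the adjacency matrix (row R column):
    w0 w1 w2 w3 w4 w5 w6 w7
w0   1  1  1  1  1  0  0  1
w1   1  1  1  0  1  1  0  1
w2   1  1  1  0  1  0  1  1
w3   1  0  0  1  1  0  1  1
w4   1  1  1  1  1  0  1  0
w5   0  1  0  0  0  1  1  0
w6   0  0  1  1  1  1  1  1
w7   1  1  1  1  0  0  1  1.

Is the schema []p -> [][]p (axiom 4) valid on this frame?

No

Axiom 4 corresponds to the accessibility relation being transitive.
Transitive: no — w0 R w1 and w1 R w5, but not w0 R w5.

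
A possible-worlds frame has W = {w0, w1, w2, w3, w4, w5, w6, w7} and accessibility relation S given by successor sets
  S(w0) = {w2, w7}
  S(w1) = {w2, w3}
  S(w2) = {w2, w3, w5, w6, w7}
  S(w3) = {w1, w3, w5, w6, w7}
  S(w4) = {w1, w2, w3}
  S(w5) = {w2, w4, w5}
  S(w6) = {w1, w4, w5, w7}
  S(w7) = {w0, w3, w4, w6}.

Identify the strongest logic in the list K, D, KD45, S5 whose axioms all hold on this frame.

D

Serial (axiom D): yes — every world has a successor (e.g. w0 S w2).
Euclidean (axiom 5): no — w0 S w7 and w0 S w2, but not w7 S w2.
Transitive (axiom 4): no — w0 S w2 and w2 S w3, but not w0 S w3.
Reflexive (axiom T): no — w0 is not related to itself.
So F validates K, D; KD45 would additionally require S to be Euclidean and transitive. The strongest is D.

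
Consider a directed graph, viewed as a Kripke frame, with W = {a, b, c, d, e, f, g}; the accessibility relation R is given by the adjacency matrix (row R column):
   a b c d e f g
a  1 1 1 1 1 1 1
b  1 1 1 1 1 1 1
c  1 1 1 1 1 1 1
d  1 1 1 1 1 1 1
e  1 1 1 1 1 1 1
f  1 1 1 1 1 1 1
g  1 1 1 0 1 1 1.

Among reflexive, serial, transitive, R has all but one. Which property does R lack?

Reflexive: yes — every world is R-related to itself.
Serial: yes — every world has a successor (e.g. a R a).
Transitive: no — g R a and a R d, but not g R d.
Only transitive fails.

transitive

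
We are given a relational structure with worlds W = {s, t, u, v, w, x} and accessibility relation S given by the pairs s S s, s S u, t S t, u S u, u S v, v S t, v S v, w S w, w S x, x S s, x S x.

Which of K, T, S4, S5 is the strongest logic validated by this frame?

Reflexive (axiom T): yes — every world is S-related to itself.
Transitive (axiom 4): no — s S u and u S v, but not s S v.
Euclidean (axiom 5): no — s S u and s S s, but not u S s.
So F validates K, T; S4 would additionally require S to be transitive. The strongest is T.

T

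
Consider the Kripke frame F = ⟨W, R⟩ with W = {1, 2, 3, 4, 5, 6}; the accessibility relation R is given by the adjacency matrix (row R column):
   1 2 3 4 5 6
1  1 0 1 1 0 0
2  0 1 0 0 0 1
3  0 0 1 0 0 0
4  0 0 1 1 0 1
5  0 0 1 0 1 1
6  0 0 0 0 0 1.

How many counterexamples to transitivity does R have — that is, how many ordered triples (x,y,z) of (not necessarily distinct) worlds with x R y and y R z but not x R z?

Enumerating: (1,4,6).

1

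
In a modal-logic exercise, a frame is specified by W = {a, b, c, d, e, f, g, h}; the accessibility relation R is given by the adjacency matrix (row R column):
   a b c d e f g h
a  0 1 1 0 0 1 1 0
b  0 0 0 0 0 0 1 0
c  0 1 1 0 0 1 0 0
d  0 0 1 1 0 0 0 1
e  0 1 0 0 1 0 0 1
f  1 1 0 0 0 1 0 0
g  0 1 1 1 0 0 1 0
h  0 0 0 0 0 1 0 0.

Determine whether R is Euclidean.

No

Euclidean: no — a R b and a R c, but not b R c.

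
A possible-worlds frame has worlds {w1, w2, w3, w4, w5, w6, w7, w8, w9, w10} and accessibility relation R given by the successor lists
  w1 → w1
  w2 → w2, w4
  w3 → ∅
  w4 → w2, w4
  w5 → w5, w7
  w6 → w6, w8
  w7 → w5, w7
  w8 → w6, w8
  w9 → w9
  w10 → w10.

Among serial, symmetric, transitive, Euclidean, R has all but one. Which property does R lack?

serial

Serial: no — w3 has no R-successor.
Symmetric: yes — every pair in R has its reverse in R.
Transitive: yes — every two-step R-path is closed by a direct edge.
Euclidean: yes — any two successors of a common world are R-related.
Only serial fails.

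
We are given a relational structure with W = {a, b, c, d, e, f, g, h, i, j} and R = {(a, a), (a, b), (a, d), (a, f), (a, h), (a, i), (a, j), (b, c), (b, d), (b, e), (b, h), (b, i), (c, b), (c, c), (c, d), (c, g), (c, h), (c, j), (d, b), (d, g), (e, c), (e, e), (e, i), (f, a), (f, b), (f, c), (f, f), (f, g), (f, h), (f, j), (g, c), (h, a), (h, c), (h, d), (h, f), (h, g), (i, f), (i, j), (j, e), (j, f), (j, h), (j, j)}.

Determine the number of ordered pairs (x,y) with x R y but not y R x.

21

Enumerating: (a,b), (a,d), (a,i), (a,j), (b,e), (b,h), (b,i), (c,d), (c,j), (d,g), (e,c), (e,i), … and 9 more.
Total: 21.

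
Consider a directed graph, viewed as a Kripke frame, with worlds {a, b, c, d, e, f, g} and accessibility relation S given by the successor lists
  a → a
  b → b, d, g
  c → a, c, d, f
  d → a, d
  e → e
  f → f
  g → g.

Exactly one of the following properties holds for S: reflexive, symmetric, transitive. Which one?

reflexive

Reflexive: yes — every world is S-related to itself.
Symmetric: no — b S d but not d S b.
Transitive: no — b S d and d S a, but not b S a.
Only reflexive holds.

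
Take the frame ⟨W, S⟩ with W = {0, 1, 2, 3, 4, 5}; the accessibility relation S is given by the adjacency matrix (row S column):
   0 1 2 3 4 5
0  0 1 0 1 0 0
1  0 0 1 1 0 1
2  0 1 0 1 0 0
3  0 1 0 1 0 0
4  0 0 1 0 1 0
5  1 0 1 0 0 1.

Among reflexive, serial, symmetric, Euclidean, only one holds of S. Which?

serial

Reflexive: no — 0 is not related to itself.
Serial: yes — every world has a successor (e.g. 0 S 1).
Symmetric: no — 0 S 1 but not 1 S 0.
Euclidean: no — 1 S 2 and 1 S 5, but not 2 S 5.
Only serial holds.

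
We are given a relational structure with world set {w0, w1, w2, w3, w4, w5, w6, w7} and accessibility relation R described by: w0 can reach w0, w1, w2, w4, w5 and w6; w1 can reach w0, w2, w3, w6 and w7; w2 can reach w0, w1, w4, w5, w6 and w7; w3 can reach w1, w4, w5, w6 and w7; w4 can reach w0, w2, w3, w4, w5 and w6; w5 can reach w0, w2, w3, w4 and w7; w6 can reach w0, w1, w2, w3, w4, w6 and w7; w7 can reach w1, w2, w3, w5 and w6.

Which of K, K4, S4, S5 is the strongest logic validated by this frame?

Transitive (axiom 4): no — w0 R w1 and w1 R w3, but not w0 R w3.
Reflexive (axiom T): no — w1 is not related to itself.
Euclidean (axiom 5): no — w0 R w1 and w0 R w4, but not w1 R w4.
So F validates K; K4 would additionally require R to be transitive. The strongest is K.

K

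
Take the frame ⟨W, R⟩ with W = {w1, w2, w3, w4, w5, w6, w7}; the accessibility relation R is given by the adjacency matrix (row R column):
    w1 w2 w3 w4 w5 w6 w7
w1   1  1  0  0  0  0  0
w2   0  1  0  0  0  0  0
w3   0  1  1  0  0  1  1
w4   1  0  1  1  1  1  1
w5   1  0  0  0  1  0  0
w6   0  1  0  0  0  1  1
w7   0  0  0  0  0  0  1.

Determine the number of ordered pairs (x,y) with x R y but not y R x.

Enumerating: (w1,w2), (w3,w2), (w3,w6), (w3,w7), (w4,w1), (w4,w3), (w4,w5), (w4,w6), (w4,w7), (w5,w1), (w6,w2), (w6,w7).

12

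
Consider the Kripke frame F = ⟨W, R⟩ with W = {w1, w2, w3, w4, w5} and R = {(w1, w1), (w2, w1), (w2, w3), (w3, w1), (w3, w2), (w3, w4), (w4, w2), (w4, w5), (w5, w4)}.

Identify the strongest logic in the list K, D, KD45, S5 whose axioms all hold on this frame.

Serial (axiom D): yes — every world has a successor (e.g. w1 R w1).
Euclidean (axiom 5): no — w2 R w1 and w2 R w3, but not w1 R w3.
Transitive (axiom 4): no — w2 R w3 and w3 R w4, but not w2 R w4.
Reflexive (axiom T): no — w2 is not related to itself.
So F validates K, D; KD45 would additionally require R to be Euclidean and transitive. The strongest is D.

D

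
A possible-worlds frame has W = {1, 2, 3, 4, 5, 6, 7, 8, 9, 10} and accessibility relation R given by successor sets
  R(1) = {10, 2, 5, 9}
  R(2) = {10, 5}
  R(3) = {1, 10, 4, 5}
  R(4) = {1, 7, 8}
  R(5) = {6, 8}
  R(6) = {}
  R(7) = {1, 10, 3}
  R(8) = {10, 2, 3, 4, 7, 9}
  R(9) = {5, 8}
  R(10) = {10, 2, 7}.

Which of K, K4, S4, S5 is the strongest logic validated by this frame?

K

Transitive (axiom 4): no — 1 R 10 and 10 R 7, but not 1 R 7.
Reflexive (axiom T): no — 1 is not related to itself.
Euclidean (axiom 5): no — 1 R 10 and 1 R 5, but not 10 R 5.
So F validates K; K4 would additionally require R to be transitive. The strongest is K.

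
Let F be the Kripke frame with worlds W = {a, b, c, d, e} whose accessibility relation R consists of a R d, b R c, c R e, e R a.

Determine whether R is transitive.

No

Transitive: no — b R c and c R e, but not b R e.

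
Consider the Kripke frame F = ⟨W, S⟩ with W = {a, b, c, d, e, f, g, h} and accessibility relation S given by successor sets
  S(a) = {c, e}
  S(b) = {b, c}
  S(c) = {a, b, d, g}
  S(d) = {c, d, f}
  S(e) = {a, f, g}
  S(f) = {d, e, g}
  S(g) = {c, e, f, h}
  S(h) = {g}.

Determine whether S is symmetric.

Yes

Symmetric: yes — every pair in S has its reverse in S.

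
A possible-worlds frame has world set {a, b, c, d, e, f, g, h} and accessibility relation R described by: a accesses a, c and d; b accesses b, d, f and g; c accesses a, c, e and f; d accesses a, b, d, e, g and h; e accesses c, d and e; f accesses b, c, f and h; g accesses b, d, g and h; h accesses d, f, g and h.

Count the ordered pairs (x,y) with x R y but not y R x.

0

R is symmetric; there are no such tuples.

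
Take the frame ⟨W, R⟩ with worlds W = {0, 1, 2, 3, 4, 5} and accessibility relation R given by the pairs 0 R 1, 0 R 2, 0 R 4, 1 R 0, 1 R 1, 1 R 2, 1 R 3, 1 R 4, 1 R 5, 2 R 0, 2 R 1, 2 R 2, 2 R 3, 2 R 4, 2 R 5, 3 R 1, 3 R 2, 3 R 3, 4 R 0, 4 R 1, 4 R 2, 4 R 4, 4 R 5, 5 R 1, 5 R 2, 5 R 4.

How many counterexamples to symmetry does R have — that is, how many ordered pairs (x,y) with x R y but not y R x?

R is symmetric; there are no such tuples.

0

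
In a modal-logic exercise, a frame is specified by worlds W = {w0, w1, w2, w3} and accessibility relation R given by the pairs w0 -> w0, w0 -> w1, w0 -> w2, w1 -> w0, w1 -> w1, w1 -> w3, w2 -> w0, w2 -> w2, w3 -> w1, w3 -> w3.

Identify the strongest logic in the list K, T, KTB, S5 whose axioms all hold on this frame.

Reflexive (axiom T): yes — every world is R-related to itself.
Symmetric (axiom B): yes — every pair in R has its reverse in R.
Euclidean (axiom 5): no — w0 R w1 and w0 R w2, but not w1 R w2.
So F validates K, T, KTB; S5 would additionally require R to be Euclidean. The strongest is KTB.

KTB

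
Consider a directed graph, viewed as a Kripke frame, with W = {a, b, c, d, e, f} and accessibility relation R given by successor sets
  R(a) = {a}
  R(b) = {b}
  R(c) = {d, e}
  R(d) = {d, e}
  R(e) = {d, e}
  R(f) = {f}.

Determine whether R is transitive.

Transitive: yes — every two-step R-path is closed by a direct edge.

Yes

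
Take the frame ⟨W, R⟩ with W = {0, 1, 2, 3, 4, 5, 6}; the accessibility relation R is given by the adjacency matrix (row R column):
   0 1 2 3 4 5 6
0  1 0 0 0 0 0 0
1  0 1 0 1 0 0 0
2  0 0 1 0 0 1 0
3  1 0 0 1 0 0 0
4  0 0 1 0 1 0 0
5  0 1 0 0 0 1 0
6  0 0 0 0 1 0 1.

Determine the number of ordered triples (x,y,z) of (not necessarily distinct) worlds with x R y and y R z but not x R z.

Enumerating: (1,3,0), (2,5,1), (4,2,5), (5,1,3), (6,4,2).

5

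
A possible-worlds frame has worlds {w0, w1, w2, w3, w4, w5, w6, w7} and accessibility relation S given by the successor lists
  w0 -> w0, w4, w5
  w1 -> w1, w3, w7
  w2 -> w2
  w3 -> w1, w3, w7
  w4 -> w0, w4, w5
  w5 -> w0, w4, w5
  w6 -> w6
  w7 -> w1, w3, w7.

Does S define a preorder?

Reflexive: yes — every world is S-related to itself.
Transitive: yes — every two-step S-path is closed by a direct edge.
So S is a preorder.

Yes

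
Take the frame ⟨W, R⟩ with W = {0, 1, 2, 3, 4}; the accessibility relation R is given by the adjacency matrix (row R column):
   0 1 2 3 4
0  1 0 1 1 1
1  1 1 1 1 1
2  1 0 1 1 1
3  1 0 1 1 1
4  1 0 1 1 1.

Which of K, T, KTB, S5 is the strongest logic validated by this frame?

T

Reflexive (axiom T): yes — every world is R-related to itself.
Symmetric (axiom B): no — 1 R 0 but not 0 R 1.
Euclidean (axiom 5): no — 1 R 0 and 1 R 1, but not 0 R 1.
So F validates K, T; KTB would additionally require R to be symmetric. The strongest is T.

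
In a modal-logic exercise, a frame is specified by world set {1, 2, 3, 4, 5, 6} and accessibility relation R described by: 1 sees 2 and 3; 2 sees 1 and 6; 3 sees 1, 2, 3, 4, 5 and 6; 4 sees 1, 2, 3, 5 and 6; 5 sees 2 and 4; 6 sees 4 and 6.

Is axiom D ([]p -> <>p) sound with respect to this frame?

Axiom D corresponds to the accessibility relation being serial.
Serial: yes — every world has a successor (e.g. 1 R 2).

Yes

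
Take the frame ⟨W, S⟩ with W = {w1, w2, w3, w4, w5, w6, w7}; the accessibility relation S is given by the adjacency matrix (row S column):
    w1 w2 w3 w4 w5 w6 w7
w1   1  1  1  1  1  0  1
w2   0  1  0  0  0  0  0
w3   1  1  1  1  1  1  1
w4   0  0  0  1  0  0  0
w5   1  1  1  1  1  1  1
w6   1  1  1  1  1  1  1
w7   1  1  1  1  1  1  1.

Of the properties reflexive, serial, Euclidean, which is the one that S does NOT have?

Reflexive: yes — every world is S-related to itself.
Serial: yes — every world has a successor (e.g. w1 S w1).
Euclidean: no — w1 S w2 and w1 S w3, but not w2 S w3.
Only Euclidean fails.

Euclidean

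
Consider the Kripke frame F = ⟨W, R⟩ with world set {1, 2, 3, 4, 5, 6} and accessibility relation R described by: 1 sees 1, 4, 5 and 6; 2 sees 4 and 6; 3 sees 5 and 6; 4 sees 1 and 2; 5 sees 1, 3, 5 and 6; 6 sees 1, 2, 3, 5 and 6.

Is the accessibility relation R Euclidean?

No

Euclidean: no — 1 R 4 and 1 R 5, but not 4 R 5.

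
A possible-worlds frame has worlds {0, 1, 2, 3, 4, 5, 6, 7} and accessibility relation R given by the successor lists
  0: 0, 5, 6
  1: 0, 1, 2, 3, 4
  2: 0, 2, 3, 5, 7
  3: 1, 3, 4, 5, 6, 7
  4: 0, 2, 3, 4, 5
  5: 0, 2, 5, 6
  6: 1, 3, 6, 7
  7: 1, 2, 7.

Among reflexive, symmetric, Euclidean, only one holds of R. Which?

reflexive

Reflexive: yes — every world is R-related to itself.
Symmetric: no — 0 R 6 but not 6 R 0.
Euclidean: no — 0 R 6 and 0 R 5, but not 6 R 5.
Only reflexive holds.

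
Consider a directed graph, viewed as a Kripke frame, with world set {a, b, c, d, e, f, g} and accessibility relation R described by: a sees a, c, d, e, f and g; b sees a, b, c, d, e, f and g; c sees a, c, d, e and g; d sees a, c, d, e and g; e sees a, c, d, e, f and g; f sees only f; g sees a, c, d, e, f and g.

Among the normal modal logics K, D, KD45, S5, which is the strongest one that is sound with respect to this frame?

D

Serial (axiom D): yes — every world has a successor (e.g. a R a).
Euclidean (axiom 5): no — a R c and a R f, but not c R f.
Transitive (axiom 4): no — c R a and a R f, but not c R f.
Reflexive (axiom T): yes — every world is R-related to itself.
So F validates K, D; KD45 would additionally require R to be Euclidean and transitive. The strongest is D.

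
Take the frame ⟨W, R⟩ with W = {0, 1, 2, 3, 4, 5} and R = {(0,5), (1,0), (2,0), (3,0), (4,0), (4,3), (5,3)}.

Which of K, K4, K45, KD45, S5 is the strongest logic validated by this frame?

K

Transitive (axiom 4): no — 0 R 5 and 5 R 3, but not 0 R 3.
Euclidean (axiom 5): no — 4 R 0 and 4 R 3, but not 0 R 3.
Serial (axiom D): yes — every world has a successor (e.g. 0 R 5).
Reflexive (axiom T): no — 0 is not related to itself.
So F validates K; K4 would additionally require R to be transitive. The strongest is K.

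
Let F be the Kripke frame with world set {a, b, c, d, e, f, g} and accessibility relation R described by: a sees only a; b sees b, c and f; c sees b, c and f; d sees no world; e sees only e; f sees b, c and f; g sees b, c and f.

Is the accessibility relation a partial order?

No

Reflexive: no — d is not related to itself.
Transitive: yes — every two-step R-path is closed by a direct edge.
Antisymmetric: no — b R c and c R b with b ≠ c.
So R is not a partial order.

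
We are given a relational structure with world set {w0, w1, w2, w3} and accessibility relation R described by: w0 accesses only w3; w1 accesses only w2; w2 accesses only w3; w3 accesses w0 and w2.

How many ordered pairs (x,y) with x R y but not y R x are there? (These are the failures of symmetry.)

Enumerating: (w1,w2).

1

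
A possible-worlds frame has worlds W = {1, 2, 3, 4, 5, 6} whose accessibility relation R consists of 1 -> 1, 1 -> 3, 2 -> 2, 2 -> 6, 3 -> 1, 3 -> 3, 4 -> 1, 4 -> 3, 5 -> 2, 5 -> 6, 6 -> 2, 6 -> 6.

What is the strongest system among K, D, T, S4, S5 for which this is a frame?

Serial (axiom D): yes — every world has a successor (e.g. 1 R 1).
Reflexive (axiom T): no — 4 is not related to itself.
Transitive (axiom 4): yes — every two-step R-path is closed by a direct edge.
Euclidean (axiom 5): yes — any two successors of a common world are R-related.
So F validates K, D; T would additionally require R to be reflexive. The strongest is D.

D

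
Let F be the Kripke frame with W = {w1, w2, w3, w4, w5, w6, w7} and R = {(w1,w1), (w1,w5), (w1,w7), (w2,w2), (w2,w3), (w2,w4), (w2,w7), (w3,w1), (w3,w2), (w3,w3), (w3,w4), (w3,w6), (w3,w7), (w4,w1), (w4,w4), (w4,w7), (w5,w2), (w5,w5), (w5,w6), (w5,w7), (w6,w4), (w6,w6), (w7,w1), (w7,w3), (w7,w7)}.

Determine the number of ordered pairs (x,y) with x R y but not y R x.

Enumerating: (w1,w5), (w2,w4), (w2,w7), (w3,w1), (w3,w4), (w3,w6), (w4,w1), (w4,w7), (w5,w2), (w5,w6), (w5,w7), (w6,w4).

12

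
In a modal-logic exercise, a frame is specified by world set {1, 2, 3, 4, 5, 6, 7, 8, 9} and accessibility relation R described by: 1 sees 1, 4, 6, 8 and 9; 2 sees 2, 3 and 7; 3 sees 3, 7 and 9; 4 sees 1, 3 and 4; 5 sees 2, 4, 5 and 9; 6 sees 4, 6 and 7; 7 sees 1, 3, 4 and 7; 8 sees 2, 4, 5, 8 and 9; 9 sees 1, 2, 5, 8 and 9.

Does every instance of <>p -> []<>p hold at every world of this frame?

No

By correspondence theory, 5 is valid on a frame iff R is Euclidean.
Euclidean: no — 1 R 4 and 1 R 6, but not 4 R 6.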